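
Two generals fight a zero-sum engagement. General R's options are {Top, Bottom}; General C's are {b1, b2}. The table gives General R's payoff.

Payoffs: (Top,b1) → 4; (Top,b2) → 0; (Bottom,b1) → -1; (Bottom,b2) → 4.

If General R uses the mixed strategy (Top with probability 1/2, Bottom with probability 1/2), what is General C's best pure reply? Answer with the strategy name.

b1

If General C plays b1, General R's expected payoff is (1/2)·4 + (1/2)·(-1) = 3/2.
If General C plays b2, General R's expected payoff is (1/2)·0 + (1/2)·4 = 2.
General C minimizes General R's payoff; the smallest is 3/2, so the best response is b1.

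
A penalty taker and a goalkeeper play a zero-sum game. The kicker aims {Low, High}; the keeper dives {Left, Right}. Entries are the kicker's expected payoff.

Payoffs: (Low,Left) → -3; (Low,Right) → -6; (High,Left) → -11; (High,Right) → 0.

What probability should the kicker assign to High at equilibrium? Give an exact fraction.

Row minima: Low → -6, High → -11; maximin = -6.
Column maxima: Left → -3, Right → 0; minimax = -3.
-6 ≠ -3, so there is no saddle point; optimal play is mixed.
Let the kicker play Low with probability p. Expected payoff against Left: (-3)p + (-11)(1−p) = 8p − 11; against Right: (-6)p + 0(1−p) = −6p.
Setting these equal: 8p − 11 = −6p ⇒ 14p = 11 ⇒ p = 11/14, and the value is (8)·(11/14) − 11 = -33/7.
For the keeper: with q = P(Left), equating Low's and High's payoffs gives 3q − 6 = −11q ⇒ q = 3/7.

3/14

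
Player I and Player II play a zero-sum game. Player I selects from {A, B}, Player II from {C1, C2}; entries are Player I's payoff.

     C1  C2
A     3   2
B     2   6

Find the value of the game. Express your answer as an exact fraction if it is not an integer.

14/5

Row minima: A → 2, B → 2; maximin = 2.
Column maxima: C1 → 3, C2 → 6; minimax = 3.
2 ≠ 3, so there is no saddle point; optimal play is mixed.
Let Player I play A with probability p. Expected payoff against C1: 3p + 2(1−p) = p + 2; against C2: 2p + 6(1−p) = −4p + 6.
Setting these equal: p + 2 = −4p + 6 ⇒ 5p = 4 ⇒ p = 4/5, and the value is (1)·(4/5) + 2 = 14/5.
For Player II: with q = P(C1), equating A's and B's payoffs gives q + 2 = −4q + 6 ⇒ q = 4/5.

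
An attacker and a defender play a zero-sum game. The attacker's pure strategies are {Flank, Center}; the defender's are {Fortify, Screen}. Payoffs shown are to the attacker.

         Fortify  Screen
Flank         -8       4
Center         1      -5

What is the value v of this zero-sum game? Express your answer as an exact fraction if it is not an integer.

Row minima: Flank → -8, Center → -5; maximin = -5.
Column maxima: Fortify → 1, Screen → 4; minimax = 1.
-5 ≠ 1, so there is no saddle point; optimal play is mixed.
Let the attacker play Flank with probability p. Expected payoff against Fortify: (-8)p + 1(1−p) = −9p + 1; against Screen: 4p + (-5)(1−p) = 9p − 5.
Setting these equal: −9p + 1 = 9p − 5 ⇒ −18p = -6 ⇒ p = 1/3, and the value is (-9)·(1/3) + 1 = -2.
For the defender: with q = P(Fortify), equating Flank's and Center's payoffs gives −12q + 4 = 6q − 5 ⇒ q = 1/2.

-2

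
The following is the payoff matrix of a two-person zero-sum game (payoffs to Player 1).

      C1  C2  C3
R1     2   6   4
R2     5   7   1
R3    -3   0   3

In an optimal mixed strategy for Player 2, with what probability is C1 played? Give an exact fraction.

1/2

Row minima: R1 → 2, R2 → 1, R3 → -3; maximin = 2.
Column maxima: C1 → 5, C2 → 7, C3 → 4; minimax = 4.
2 ≠ 4, so there is no saddle point; optimal play is mixed.
R3 is strictly dominated by R1, so Player 1 never plays it.
C2 is strictly dominated by C1 (it gives Player 1 strictly more in every row), so Player 2 never plays it.
On the remaining 2×2 (R1, R2 vs C1, C3):
Let Player 1 play R1 with probability p. Expected payoff against C1: 2p + 5(1−p) = −3p + 5; against C3: 4p + 1(1−p) = 3p + 1.
Setting these equal: −3p + 5 = 3p + 1 ⇒ −6p = -4 ⇒ p = 2/3, and the value is (-3)·(2/3) + 5 = 3.
For Player 2: with q = P(C1), equating R1's and R2's payoffs gives −2q + 4 = 4q + 1 ⇒ q = 1/2.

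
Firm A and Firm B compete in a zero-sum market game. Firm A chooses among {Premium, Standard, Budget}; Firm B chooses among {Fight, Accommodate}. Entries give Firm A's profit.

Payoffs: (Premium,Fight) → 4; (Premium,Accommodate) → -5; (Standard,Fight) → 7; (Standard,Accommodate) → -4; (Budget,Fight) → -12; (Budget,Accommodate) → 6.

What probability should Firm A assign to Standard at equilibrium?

Row minima: Premium → -5, Standard → -4, Budget → -12; maximin = -4.
Column maxima: Fight → 7, Accommodate → 6; minimax = 6.
-4 ≠ 6, so there is no saddle point; optimal play is mixed.
Premium is strictly dominated by Standard, so Firm A never plays it.
On the remaining 2×2 (Standard, Budget vs Fight, Accommodate):
Let Firm A play Standard with probability p. Expected payoff against Fight: 7p + (-12)(1−p) = 19p − 12; against Accommodate: (-4)p + 6(1−p) = −10p + 6.
Setting these equal: 19p − 12 = −10p + 6 ⇒ 29p = 18 ⇒ p = 18/29, and the value is (19)·(18/29) − 12 = -6/29.
For Firm B: with q = P(Fight), equating Standard's and Budget's payoffs gives 11q − 4 = −18q + 6 ⇒ q = 10/29.

18/29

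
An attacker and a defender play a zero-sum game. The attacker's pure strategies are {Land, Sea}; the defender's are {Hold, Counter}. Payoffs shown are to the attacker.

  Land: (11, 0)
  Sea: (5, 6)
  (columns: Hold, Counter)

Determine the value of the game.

Row minima: Land → 0, Sea → 5; maximin = 5.
Column maxima: Hold → 11, Counter → 6; minimax = 6.
5 ≠ 6, so there is no saddle point; optimal play is mixed.
Let the attacker play Land with probability p. Expected payoff against Hold: 11p + 5(1−p) = 6p + 5; against Counter: 0p + 6(1−p) = −6p + 6.
Setting these equal: 6p + 5 = −6p + 6 ⇒ 12p = 1 ⇒ p = 1/12, and the value is (6)·(1/12) + 5 = 11/2.
For the defender: with q = P(Hold), equating Land's and Sea's payoffs gives 11q = −q + 6 ⇒ q = 1/2.

11/2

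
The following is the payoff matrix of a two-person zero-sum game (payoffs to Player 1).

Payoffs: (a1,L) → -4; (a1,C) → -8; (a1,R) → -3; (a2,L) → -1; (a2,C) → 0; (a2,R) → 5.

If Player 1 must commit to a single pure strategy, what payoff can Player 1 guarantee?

Row minima: a1 → -8, a2 → -1.
The best of these is -1.

-1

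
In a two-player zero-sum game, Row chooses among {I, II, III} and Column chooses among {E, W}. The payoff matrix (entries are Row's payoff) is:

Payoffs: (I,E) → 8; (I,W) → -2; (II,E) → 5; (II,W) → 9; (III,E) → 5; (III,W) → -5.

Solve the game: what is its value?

41/7

Row minima: I → -2, II → 5, III → -5; maximin = 5.
Column maxima: E → 8, W → 9; minimax = 8.
5 ≠ 8, so there is no saddle point; optimal play is mixed.
III is strictly dominated by I, so Row never plays it.
On the remaining 2×2 (I, II vs E, W):
Let Row play I with probability p. Expected payoff against E: 8p + 5(1−p) = 3p + 5; against W: (-2)p + 9(1−p) = −11p + 9.
Setting these equal: 3p + 5 = −11p + 9 ⇒ 14p = 4 ⇒ p = 2/7, and the value is (3)·(2/7) + 5 = 41/7.
For Column: with q = P(E), equating I's and II's payoffs gives 10q − 2 = −4q + 9 ⇒ q = 11/14.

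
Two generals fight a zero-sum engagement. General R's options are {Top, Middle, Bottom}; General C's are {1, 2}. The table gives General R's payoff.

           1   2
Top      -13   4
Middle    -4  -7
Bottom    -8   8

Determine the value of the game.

-88/19

Row minima: Top → -13, Middle → -7, Bottom → -8; maximin = -7.
Column maxima: 1 → -4, 2 → 8; minimax = -4.
-7 ≠ -4, so there is no saddle point; optimal play is mixed.
Top is strictly dominated by Bottom, so General R never plays it.
On the remaining 2×2 (Middle, Bottom vs 1, 2):
Let General R play Middle with probability p. Expected payoff against 1: (-4)p + (-8)(1−p) = 4p − 8; against 2: (-7)p + 8(1−p) = −15p + 8.
Setting these equal: 4p − 8 = −15p + 8 ⇒ 19p = 16 ⇒ p = 16/19, and the value is (4)·(16/19) − 8 = -88/19.
For General C: with q = P(1), equating Middle's and Bottom's payoffs gives 3q − 7 = −16q + 8 ⇒ q = 15/19.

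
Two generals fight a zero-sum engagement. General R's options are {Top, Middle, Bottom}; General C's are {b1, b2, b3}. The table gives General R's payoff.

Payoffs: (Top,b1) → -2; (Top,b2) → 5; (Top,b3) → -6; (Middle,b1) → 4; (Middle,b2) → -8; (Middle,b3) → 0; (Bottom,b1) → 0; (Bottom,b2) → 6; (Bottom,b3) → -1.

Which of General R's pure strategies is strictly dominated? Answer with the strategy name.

Top

Bottom gives a strictly higher payoff than Top against every column: 0 > -2, 6 > 5, -1 > -6.
So Top is strictly dominated and General R never plays it.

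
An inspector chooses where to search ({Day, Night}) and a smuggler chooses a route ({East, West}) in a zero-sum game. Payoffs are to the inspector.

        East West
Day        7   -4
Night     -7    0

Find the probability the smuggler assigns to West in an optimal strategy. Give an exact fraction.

Row minima: Day → -4, Night → -7; maximin = -4.
Column maxima: East → 7, West → 0; minimax = 0.
-4 ≠ 0, so there is no saddle point; optimal play is mixed.
Let the inspector play Day with probability p. Expected payoff against East: 7p + (-7)(1−p) = 14p − 7; against West: (-4)p + 0(1−p) = −4p.
Setting these equal: 14p − 7 = −4p ⇒ 18p = 7 ⇒ p = 7/18, and the value is (14)·(7/18) − 7 = -14/9.
For the smuggler: with q = P(East), equating Day's and Night's payoffs gives 11q − 4 = −7q ⇒ q = 2/9.

7/9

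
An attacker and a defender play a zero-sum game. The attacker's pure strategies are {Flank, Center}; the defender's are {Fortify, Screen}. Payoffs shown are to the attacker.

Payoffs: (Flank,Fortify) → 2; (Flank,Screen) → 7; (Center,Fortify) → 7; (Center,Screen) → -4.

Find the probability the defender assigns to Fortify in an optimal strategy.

11/16

Row minima: Flank → 2, Center → -4; maximin = 2.
Column maxima: Fortify → 7, Screen → 7; minimax = 7.
2 ≠ 7, so there is no saddle point; optimal play is mixed.
Let the attacker play Flank with probability p. Expected payoff against Fortify: 2p + 7(1−p) = −5p + 7; against Screen: 7p + (-4)(1−p) = 11p − 4.
Setting these equal: −5p + 7 = 11p − 4 ⇒ −16p = -11 ⇒ p = 11/16, and the value is (-5)·(11/16) + 7 = 57/16.
For the defender: with q = P(Fortify), equating Flank's and Center's payoffs gives −5q + 7 = 11q − 4 ⇒ q = 11/16.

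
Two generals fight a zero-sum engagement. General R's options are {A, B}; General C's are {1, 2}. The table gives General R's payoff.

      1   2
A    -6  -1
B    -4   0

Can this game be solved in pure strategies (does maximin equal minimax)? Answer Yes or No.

Row minima: A → -6, B → -4; maximin = -4.
Column maxima: 1 → -4, 2 → 0; minimax = -4.
maximin = minimax = -4, so a saddle point exists.

Yes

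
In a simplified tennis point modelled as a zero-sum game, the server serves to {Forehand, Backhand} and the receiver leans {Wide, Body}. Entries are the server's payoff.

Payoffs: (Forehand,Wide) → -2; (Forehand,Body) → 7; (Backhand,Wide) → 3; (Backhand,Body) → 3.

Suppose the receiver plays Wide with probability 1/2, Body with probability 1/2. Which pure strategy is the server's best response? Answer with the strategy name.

Backhand

Expected payoff of Forehand: (1/2)·(-2) + (1/2)·7 = 5/2.
Expected payoff of Backhand: (1/2)·3 + (1/2)·3 = 3.
The largest is 3, so the server's best response is Backhand.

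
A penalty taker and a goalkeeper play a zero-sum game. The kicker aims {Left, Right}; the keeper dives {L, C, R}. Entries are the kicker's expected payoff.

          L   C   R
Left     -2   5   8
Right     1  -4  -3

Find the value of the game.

Row minima: Left → -2, Right → -4; maximin = -2.
Column maxima: L → 1, C → 5, R → 8; minimax = 1.
-2 ≠ 1, so there is no saddle point; optimal play is mixed.
R is strictly dominated by C (it gives the kicker strictly more in every row), so the keeper never plays it.
On the remaining 2×2 (Left, Right vs L, C):
Let the kicker play Left with probability p. Expected payoff against L: (-2)p + 1(1−p) = −3p + 1; against C: 5p + (-4)(1−p) = 9p − 4.
Setting these equal: −3p + 1 = 9p − 4 ⇒ −12p = -5 ⇒ p = 5/12, and the value is (-3)·(5/12) + 1 = -1/4.
For the keeper: with q = P(L), equating Left's and Right's payoffs gives −7q + 5 = 5q − 4 ⇒ q = 3/4.

-1/4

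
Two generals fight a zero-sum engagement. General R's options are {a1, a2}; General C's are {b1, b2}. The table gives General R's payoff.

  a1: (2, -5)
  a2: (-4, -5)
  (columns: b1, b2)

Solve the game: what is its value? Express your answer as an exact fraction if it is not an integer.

-5

Row minima: a1 → -5, a2 → -5; maximin = -5.
Column maxima: b1 → 2, b2 → -5; minimax = -5.
Since maximin = minimax = -5, there is a saddle point and the value is -5.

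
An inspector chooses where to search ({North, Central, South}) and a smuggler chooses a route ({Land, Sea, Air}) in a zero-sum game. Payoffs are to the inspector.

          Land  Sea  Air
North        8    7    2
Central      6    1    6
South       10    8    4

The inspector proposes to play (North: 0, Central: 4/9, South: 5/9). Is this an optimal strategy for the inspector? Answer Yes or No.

Yes

Against Land this mix gives (4/9)·6 + (5/9)·10 = 74/9.
Against Sea this mix gives (4/9)·1 + (5/9)·8 = 44/9.
Against Air this mix gives (4/9)·6 + (5/9)·4 = 44/9.
All of the smuggler's active replies (Sea, Air) yield 44/9, and no column does worse for the inspector. The mix makes the smuggler indifferent and guarantees 44/9, so it is optimal.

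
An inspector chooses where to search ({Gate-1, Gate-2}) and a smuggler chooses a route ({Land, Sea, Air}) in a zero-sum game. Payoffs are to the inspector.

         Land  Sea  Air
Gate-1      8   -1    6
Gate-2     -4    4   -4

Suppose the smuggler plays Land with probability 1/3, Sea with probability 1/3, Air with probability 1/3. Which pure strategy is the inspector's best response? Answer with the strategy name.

Expected payoff of Gate-1: (1/3)·8 + (1/3)·(-1) + (1/3)·6 = 13/3.
Expected payoff of Gate-2: (1/3)·(-4) + (1/3)·4 + (1/3)·(-4) = -4/3.
The largest is 13/3, so the inspector's best response is Gate-1.

Gate-1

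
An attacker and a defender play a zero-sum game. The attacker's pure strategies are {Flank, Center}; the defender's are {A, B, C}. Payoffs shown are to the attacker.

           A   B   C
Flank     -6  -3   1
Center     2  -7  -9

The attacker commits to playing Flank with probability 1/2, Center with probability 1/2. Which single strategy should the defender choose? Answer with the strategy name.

B

If the defender plays A, the attacker's expected payoff is (1/2)·(-6) + (1/2)·2 = -2.
If the defender plays B, the attacker's expected payoff is (1/2)·(-3) + (1/2)·(-7) = -5.
If the defender plays C, the attacker's expected payoff is (1/2)·1 + (1/2)·(-9) = -4.
The defender minimizes the attacker's payoff; the smallest is -5, so the best response is B.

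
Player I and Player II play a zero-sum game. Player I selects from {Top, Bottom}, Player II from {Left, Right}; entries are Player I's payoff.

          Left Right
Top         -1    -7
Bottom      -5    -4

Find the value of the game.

Row minima: Top → -7, Bottom → -5; maximin = -5.
Column maxima: Left → -1, Right → -4; minimax = -4.
-5 ≠ -4, so there is no saddle point; optimal play is mixed.
Let Player I play Top with probability p. Expected payoff against Left: (-1)p + (-5)(1−p) = 4p − 5; against Right: (-7)p + (-4)(1−p) = −3p − 4.
Setting these equal: 4p − 5 = −3p − 4 ⇒ 7p = 1 ⇒ p = 1/7, and the value is (4)·(1/7) − 5 = -31/7.
For Player II: with q = P(Left), equating Top's and Bottom's payoffs gives 6q − 7 = −q − 4 ⇒ q = 3/7.

-31/7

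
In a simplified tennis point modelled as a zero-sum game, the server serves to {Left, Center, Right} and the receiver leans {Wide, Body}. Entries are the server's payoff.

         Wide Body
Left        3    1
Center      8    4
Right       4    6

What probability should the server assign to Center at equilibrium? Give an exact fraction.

1/3

Row minima: Left → 1, Center → 4, Right → 4; maximin = 4.
Column maxima: Wide → 8, Body → 6; minimax = 6.
4 ≠ 6, so there is no saddle point; optimal play is mixed.
Left is strictly dominated by Center, so the server never plays it.
On the remaining 2×2 (Center, Right vs Wide, Body):
Let the server play Center with probability p. Expected payoff against Wide: 8p + 4(1−p) = 4p + 4; against Body: 4p + 6(1−p) = −2p + 6.
Setting these equal: 4p + 4 = −2p + 6 ⇒ 6p = 2 ⇒ p = 1/3, and the value is (4)·(1/3) + 4 = 16/3.
For the receiver: with q = P(Wide), equating Center's and Right's payoffs gives 4q + 4 = −2q + 6 ⇒ q = 1/3.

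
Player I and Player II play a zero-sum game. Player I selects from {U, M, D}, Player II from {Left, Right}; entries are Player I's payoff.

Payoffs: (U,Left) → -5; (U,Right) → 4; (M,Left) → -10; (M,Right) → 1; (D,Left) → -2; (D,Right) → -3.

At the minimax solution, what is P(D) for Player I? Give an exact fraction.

9/10

Row minima: U → -5, M → -10, D → -3; maximin = -3.
Column maxima: Left → -2, Right → 4; minimax = -2.
-3 ≠ -2, so there is no saddle point; optimal play is mixed.
M is strictly dominated by U, so Player I never plays it.
On the remaining 2×2 (U, D vs Left, Right):
Let Player I play U with probability p. Expected payoff against Left: (-5)p + (-2)(1−p) = −3p − 2; against Right: 4p + (-3)(1−p) = 7p − 3.
Setting these equal: −3p − 2 = 7p − 3 ⇒ −10p = -1 ⇒ p = 1/10, and the value is (-3)·(1/10) − 2 = -23/10.
For Player II: with q = P(Left), equating U's and D's payoffs gives −9q + 4 = q − 3 ⇒ q = 7/10.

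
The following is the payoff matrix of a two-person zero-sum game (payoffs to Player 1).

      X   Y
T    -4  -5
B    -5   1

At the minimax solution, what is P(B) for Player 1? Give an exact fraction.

1/7

Row minima: T → -5, B → -5; maximin = -5.
Column maxima: X → -4, Y → 1; minimax = -4.
-5 ≠ -4, so there is no saddle point; optimal play is mixed.
Let Player 1 play T with probability p. Expected payoff against X: (-4)p + (-5)(1−p) = p − 5; against Y: (-5)p + 1(1−p) = −6p + 1.
Setting these equal: p − 5 = −6p + 1 ⇒ 7p = 6 ⇒ p = 6/7, and the value is (1)·(6/7) − 5 = -29/7.
For Player 2: with q = P(X), equating T's and B's payoffs gives q − 5 = −6q + 1 ⇒ q = 6/7.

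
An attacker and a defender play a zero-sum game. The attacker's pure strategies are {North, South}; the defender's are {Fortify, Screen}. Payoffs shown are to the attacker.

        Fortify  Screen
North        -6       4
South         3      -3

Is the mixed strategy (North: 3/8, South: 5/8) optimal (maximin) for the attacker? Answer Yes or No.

Yes

Against Fortify this mix gives (3/8)·(-6) + (5/8)·3 = -3/8.
Against Screen this mix gives (3/8)·4 + (5/8)·(-3) = -3/8.
All of the defender's active replies (Fortify, Screen) yield -3/8, and no column does worse for the attacker. The mix makes the defender indifferent and guarantees -3/8, so it is optimal.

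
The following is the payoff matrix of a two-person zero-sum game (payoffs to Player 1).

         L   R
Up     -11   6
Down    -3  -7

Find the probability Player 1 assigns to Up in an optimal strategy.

4/21

Row minima: Up → -11, Down → -7; maximin = -7.
Column maxima: L → -3, R → 6; minimax = -3.
-7 ≠ -3, so there is no saddle point; optimal play is mixed.
Let Player 1 play Up with probability p. Expected payoff against L: (-11)p + (-3)(1−p) = −8p − 3; against R: 6p + (-7)(1−p) = 13p − 7.
Setting these equal: −8p − 3 = 13p − 7 ⇒ −21p = -4 ⇒ p = 4/21, and the value is (-8)·(4/21) − 3 = -95/21.
For Player 2: with q = P(L), equating Up's and Down's payoffs gives −17q + 6 = 4q − 7 ⇒ q = 13/21.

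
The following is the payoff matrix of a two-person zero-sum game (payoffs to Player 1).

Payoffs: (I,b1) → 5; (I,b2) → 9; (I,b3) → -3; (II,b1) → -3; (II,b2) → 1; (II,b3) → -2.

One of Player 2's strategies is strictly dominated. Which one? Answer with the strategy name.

b2

b1 holds Player 1's payoff strictly below b2 in every row: 5 < 9, -3 < 1.
So b2 is strictly dominated for Player 2.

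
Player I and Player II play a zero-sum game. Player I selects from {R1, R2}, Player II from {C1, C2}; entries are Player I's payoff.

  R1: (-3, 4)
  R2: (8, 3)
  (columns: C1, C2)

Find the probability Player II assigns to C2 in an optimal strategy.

Row minima: R1 → -3, R2 → 3; maximin = 3.
Column maxima: C1 → 8, C2 → 4; minimax = 4.
3 ≠ 4, so there is no saddle point; optimal play is mixed.
Let Player I play R1 with probability p. Expected payoff against C1: (-3)p + 8(1−p) = −11p + 8; against C2: 4p + 3(1−p) = p + 3.
Setting these equal: −11p + 8 = p + 3 ⇒ −12p = -5 ⇒ p = 5/12, and the value is (-11)·(5/12) + 8 = 41/12.
For Player II: with q = P(C1), equating R1's and R2's payoffs gives −7q + 4 = 5q + 3 ⇒ q = 1/12.

11/12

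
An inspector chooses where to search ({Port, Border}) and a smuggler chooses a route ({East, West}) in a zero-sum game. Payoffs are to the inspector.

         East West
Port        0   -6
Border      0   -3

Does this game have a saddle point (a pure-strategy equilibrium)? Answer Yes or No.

Yes

Row minima: Port → -6, Border → -3; maximin = -3.
Column maxima: East → 0, West → -3; minimax = -3.
maximin = minimax = -3, so a saddle point exists.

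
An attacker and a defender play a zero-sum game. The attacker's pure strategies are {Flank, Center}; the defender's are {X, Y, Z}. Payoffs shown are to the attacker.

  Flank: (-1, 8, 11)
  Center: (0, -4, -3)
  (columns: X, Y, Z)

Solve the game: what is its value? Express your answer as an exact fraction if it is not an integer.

-4/13

Row minima: Flank → -1, Center → -4; maximin = -1.
Column maxima: X → 0, Y → 8, Z → 11; minimax = 0.
-1 ≠ 0, so there is no saddle point; optimal play is mixed.
Z is strictly dominated by Y (it gives the attacker strictly more in every row), so the defender never plays it.
On the remaining 2×2 (Flank, Center vs X, Y):
Let the attacker play Flank with probability p. Expected payoff against X: (-1)p + 0(1−p) = −p; against Y: 8p + (-4)(1−p) = 12p − 4.
Setting these equal: −p = 12p − 4 ⇒ −13p = -4 ⇒ p = 4/13, and the value is (-1)·(4/13) = -4/13.
For the defender: with q = P(X), equating Flank's and Center's payoffs gives −9q + 8 = 4q − 4 ⇒ q = 12/13.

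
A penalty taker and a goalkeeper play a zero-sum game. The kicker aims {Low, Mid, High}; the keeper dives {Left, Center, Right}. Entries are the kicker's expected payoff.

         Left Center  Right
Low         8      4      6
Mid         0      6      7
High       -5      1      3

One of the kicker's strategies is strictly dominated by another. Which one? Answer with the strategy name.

High

Low gives a strictly higher payoff than High against every column: 8 > -5, 4 > 1, 6 > 3.
So High is strictly dominated and the kicker never plays it.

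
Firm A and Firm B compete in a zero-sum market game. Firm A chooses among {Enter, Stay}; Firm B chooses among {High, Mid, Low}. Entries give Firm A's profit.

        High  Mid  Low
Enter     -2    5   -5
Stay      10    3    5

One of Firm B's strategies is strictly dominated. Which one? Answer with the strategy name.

Low holds Firm A's payoff strictly below High in every row: -5 < -2, 5 < 10.
So High is strictly dominated for Firm B.

High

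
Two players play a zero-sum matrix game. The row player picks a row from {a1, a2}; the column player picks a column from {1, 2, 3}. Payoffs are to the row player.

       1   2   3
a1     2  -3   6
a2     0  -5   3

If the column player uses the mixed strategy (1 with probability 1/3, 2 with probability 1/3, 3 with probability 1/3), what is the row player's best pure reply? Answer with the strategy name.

Expected payoff of a1: (1/3)·2 + (1/3)·(-3) + (1/3)·6 = 5/3.
Expected payoff of a2: (1/3)·0 + (1/3)·(-5) + (1/3)·3 = -2/3.
The largest is 5/3, so the row player's best response is a1.

a1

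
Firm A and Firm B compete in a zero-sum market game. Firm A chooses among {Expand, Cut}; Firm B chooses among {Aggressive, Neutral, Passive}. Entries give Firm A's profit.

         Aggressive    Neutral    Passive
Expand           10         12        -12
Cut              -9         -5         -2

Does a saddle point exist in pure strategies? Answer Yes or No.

No

Row minima: Expand → -12, Cut → -9; maximin = -9.
Column maxima: Aggressive → 10, Neutral → 12, Passive → -2; minimax = -2.
-9 ≠ -2, so no pure-strategy equilibrium exists.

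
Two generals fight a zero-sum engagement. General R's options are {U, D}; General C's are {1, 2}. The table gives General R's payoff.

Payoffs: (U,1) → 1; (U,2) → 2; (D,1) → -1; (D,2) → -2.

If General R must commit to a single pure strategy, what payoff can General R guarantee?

1

Row minima: U → 1, D → -2.
The best of these is 1.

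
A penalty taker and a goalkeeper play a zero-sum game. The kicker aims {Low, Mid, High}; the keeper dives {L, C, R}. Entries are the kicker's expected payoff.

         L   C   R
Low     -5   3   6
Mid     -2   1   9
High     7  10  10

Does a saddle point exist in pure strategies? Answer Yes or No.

Row minima: Low → -5, Mid → -2, High → 7; maximin = 7.
Column maxima: L → 7, C → 10, R → 10; minimax = 7.
maximin = minimax = 7, so a saddle point exists.

Yes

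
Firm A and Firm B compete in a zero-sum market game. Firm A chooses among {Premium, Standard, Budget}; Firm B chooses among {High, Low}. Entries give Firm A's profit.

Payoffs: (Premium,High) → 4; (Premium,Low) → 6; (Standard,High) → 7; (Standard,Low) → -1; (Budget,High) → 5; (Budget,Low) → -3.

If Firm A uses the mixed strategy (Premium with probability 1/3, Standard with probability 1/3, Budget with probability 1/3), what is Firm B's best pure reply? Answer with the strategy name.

If Firm B plays High, Firm A's expected payoff is (1/3)·4 + (1/3)·7 + (1/3)·5 = 16/3.
If Firm B plays Low, Firm A's expected payoff is (1/3)·6 + (1/3)·(-1) + (1/3)·(-3) = 2/3.
Firm B minimizes Firm A's payoff; the smallest is 2/3, so the best response is Low.

Low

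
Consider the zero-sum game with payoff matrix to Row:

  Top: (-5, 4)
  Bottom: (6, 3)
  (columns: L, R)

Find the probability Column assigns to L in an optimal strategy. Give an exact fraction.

Row minima: Top → -5, Bottom → 3; maximin = 3.
Column maxima: L → 6, R → 4; minimax = 4.
3 ≠ 4, so there is no saddle point; optimal play is mixed.
Let Row play Top with probability p. Expected payoff against L: (-5)p + 6(1−p) = −11p + 6; against R: 4p + 3(1−p) = p + 3.
Setting these equal: −11p + 6 = p + 3 ⇒ −12p = -3 ⇒ p = 1/4, and the value is (-11)·(1/4) + 6 = 13/4.
For Column: with q = P(L), equating Top's and Bottom's payoffs gives −9q + 4 = 3q + 3 ⇒ q = 1/12.

1/12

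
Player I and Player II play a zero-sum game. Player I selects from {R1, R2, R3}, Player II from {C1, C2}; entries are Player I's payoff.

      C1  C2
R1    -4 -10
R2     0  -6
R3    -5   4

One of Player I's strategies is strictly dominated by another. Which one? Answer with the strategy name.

R2 gives a strictly higher payoff than R1 against every column: 0 > -4, -6 > -10.
So R1 is strictly dominated and Player I never plays it.

R1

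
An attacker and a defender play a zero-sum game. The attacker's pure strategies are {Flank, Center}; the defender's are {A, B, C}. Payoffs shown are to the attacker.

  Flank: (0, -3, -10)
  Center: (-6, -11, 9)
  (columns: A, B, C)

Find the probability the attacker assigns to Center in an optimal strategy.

Row minima: Flank → -10, Center → -11; maximin = -10.
Column maxima: A → 0, B → -3, C → 9; minimax = -3.
-10 ≠ -3, so there is no saddle point; optimal play is mixed.
A is strictly dominated by B (it gives the attacker strictly more in every row), so the defender never plays it.
On the remaining 2×2 (Flank, Center vs B, C):
Let the attacker play Flank with probability p. Expected payoff against B: (-3)p + (-11)(1−p) = 8p − 11; against C: (-10)p + 9(1−p) = −19p + 9.
Setting these equal: 8p − 11 = −19p + 9 ⇒ 27p = 20 ⇒ p = 20/27, and the value is (8)·(20/27) − 11 = -137/27.
For the defender: with q = P(B), equating Flank's and Center's payoffs gives 7q − 10 = −20q + 9 ⇒ q = 19/27.

7/27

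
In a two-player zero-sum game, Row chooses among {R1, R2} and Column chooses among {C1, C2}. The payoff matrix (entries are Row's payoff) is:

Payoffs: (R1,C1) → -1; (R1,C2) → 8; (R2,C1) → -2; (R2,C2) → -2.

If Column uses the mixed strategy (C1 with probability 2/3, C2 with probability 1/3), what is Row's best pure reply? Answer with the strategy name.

R1

Expected payoff of R1: (2/3)·(-1) + (1/3)·8 = 2.
Expected payoff of R2: (2/3)·(-2) + (1/3)·(-2) = -2.
The largest is 2, so Row's best response is R1.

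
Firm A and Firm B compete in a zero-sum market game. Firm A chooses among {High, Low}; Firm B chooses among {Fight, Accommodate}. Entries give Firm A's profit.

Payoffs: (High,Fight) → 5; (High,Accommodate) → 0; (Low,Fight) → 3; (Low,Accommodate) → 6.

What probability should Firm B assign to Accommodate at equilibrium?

Row minima: High → 0, Low → 3; maximin = 3.
Column maxima: Fight → 5, Accommodate → 6; minimax = 5.
3 ≠ 5, so there is no saddle point; optimal play is mixed.
Let Firm A play High with probability p. Expected payoff against Fight: 5p + 3(1−p) = 2p + 3; against Accommodate: 0p + 6(1−p) = −6p + 6.
Setting these equal: 2p + 3 = −6p + 6 ⇒ 8p = 3 ⇒ p = 3/8, and the value is (2)·(3/8) + 3 = 15/4.
For Firm B: with q = P(Fight), equating High's and Low's payoffs gives 5q = −3q + 6 ⇒ q = 3/4.

1/4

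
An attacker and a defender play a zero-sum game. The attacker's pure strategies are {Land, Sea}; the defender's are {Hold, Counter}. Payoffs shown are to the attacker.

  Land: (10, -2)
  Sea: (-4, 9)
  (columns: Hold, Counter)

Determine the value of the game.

Row minima: Land → -2, Sea → -4; maximin = -2.
Column maxima: Hold → 10, Counter → 9; minimax = 9.
-2 ≠ 9, so there is no saddle point; optimal play is mixed.
Let the attacker play Land with probability p. Expected payoff against Hold: 10p + (-4)(1−p) = 14p − 4; against Counter: (-2)p + 9(1−p) = −11p + 9.
Setting these equal: 14p − 4 = −11p + 9 ⇒ 25p = 13 ⇒ p = 13/25, and the value is (14)·(13/25) − 4 = 82/25.
For the defender: with q = P(Hold), equating Land's and Sea's payoffs gives 12q − 2 = −13q + 9 ⇒ q = 11/25.

82/25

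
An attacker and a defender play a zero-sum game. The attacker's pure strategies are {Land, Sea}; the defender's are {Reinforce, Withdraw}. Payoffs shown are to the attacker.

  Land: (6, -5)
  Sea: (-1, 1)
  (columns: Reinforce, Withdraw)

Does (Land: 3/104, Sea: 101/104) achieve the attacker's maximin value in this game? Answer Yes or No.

No

Against Reinforce this mix gives (3/104)·6 + (101/104)·(-1) = -83/104.
Against Withdraw this mix gives (3/104)·(-5) + (101/104)·1 = 43/52.
The defender will play Reinforce, holding the attacker to -83/104. Shifting weight toward the row that does better against Reinforce would raise this floor (the equalizing mix achieves 1/13 against both Reinforce and Withdraw), so the proposed strategy is not optimal.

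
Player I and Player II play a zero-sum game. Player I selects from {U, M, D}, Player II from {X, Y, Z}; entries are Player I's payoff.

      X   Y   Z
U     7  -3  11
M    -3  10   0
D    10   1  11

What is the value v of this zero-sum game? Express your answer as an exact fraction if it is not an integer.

103/22

Row minima: U → -3, M → -3, D → 1; maximin = 1.
Column maxima: X → 10, Y → 10, Z → 11; minimax = 10.
1 ≠ 10, so there is no saddle point; optimal play is mixed.
Z is strictly dominated by X (it gives Player I strictly more in every row), so Player II never plays it.
With Z eliminated, U is strictly dominated by D (D gives Player I strictly more in every remaining column), so Player I never plays it.
On the remaining 2×2 (M, D vs X, Y):
Let Player I play M with probability p. Expected payoff against X: (-3)p + 10(1−p) = −13p + 10; against Y: 10p + 1(1−p) = 9p + 1.
Setting these equal: −13p + 10 = 9p + 1 ⇒ −22p = -9 ⇒ p = 9/22, and the value is (-13)·(9/22) + 10 = 103/22.
For Player II: with q = P(X), equating M's and D's payoffs gives −13q + 10 = 9q + 1 ⇒ q = 9/22.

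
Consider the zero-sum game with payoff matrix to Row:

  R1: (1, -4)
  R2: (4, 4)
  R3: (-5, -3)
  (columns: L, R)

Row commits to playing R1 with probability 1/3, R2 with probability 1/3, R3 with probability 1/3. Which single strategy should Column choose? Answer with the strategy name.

If Column plays L, Row's expected payoff is (1/3)·1 + (1/3)·4 + (1/3)·(-5) = 0.
If Column plays R, Row's expected payoff is (1/3)·(-4) + (1/3)·4 + (1/3)·(-3) = -1.
Column minimizes Row's payoff; the smallest is -1, so the best response is R.

R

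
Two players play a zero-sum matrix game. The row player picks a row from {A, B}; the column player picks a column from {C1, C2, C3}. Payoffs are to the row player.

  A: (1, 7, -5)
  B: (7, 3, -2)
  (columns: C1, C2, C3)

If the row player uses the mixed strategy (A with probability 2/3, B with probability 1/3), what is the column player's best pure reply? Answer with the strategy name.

If the column player plays C1, the row player's expected payoff is (2/3)·1 + (1/3)·7 = 3.
If the column player plays C2, the row player's expected payoff is (2/3)·7 + (1/3)·3 = 17/3.
If the column player plays C3, the row player's expected payoff is (2/3)·(-5) + (1/3)·(-2) = -4.
The column player minimizes the row player's payoff; the smallest is -4, so the best response is C3.

C3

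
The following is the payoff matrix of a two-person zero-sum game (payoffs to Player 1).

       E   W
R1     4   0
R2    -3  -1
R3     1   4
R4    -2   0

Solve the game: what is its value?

Row minima: R1 → 0, R2 → -3, R3 → 1, R4 → -2; maximin = 1.
Column maxima: E → 4, W → 4; minimax = 4.
1 ≠ 4, so there is no saddle point; optimal play is mixed.
R2 is strictly dominated by R1, so Player 1 never plays it.
R4 is strictly dominated by R3, so Player 1 never plays it.
On the remaining 2×2 (R1, R3 vs E, W):
Let Player 1 play R1 with probability p. Expected payoff against E: 4p + 1(1−p) = 3p + 1; against W: 0p + 4(1−p) = −4p + 4.
Setting these equal: 3p + 1 = −4p + 4 ⇒ 7p = 3 ⇒ p = 3/7, and the value is (3)·(3/7) + 1 = 16/7.
For Player 2: with q = P(E), equating R1's and R3's payoffs gives 4q = −3q + 4 ⇒ q = 4/7.

16/7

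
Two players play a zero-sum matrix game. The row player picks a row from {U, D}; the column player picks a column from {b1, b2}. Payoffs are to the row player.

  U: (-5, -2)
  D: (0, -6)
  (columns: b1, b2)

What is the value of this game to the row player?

-10/3

Row minima: U → -5, D → -6; maximin = -5.
Column maxima: b1 → 0, b2 → -2; minimax = -2.
-5 ≠ -2, so there is no saddle point; optimal play is mixed.
Let the row player play U with probability p. Expected payoff against b1: (-5)p + 0(1−p) = −5p; against b2: (-2)p + (-6)(1−p) = 4p − 6.
Setting these equal: −5p = 4p − 6 ⇒ −9p = -6 ⇒ p = 2/3, and the value is (-5)·(2/3) = -10/3.
For the column player: with q = P(b1), equating U's and D's payoffs gives −3q − 2 = 6q − 6 ⇒ q = 4/9.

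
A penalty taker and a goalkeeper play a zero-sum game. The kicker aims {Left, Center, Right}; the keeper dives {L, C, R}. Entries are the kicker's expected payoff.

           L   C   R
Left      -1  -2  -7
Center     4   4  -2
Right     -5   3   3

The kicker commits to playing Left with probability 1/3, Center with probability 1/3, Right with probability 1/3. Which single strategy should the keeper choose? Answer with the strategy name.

If the keeper plays L, the kicker's expected payoff is (1/3)·(-1) + (1/3)·4 + (1/3)·(-5) = -2/3.
If the keeper plays C, the kicker's expected payoff is (1/3)·(-2) + (1/3)·4 + (1/3)·3 = 5/3.
If the keeper plays R, the kicker's expected payoff is (1/3)·(-7) + (1/3)·(-2) + (1/3)·3 = -2.
The keeper minimizes the kicker's payoff; the smallest is -2, so the best response is R.

R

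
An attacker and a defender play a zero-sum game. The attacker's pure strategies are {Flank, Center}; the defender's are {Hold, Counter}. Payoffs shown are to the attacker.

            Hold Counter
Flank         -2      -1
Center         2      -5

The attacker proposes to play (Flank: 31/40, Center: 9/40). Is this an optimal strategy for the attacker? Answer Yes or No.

Against Hold this mix gives (31/40)·(-2) + (9/40)·2 = -11/10.
Against Counter this mix gives (31/40)·(-1) + (9/40)·(-5) = -19/10.
The defender will play Counter, holding the attacker to -19/10. Shifting weight toward the row that does better against Counter would raise this floor (the equalizing mix achieves -3/2 against both Counter and Hold), so the proposed strategy is not optimal.

No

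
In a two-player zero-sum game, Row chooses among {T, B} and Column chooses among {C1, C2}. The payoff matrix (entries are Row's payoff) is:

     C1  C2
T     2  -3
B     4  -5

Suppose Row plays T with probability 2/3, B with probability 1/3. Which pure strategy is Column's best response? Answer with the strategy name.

If Column plays C1, Row's expected payoff is (2/3)·2 + (1/3)·4 = 8/3.
If Column plays C2, Row's expected payoff is (2/3)·(-3) + (1/3)·(-5) = -11/3.
Column minimizes Row's payoff; the smallest is -11/3, so the best response is C2.

C2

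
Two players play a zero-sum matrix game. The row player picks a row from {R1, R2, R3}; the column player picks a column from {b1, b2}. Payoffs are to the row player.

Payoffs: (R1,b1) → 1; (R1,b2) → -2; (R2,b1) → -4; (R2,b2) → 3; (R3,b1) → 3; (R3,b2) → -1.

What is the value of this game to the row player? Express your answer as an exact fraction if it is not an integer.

Row minima: R1 → -2, R2 → -4, R3 → -1; maximin = -1.
Column maxima: b1 → 3, b2 → 3; minimax = 3.
-1 ≠ 3, so there is no saddle point; optimal play is mixed.
R1 is strictly dominated by R3, so the row player never plays it.
On the remaining 2×2 (R2, R3 vs b1, b2):
Let the row player play R2 with probability p. Expected payoff against b1: (-4)p + 3(1−p) = −7p + 3; against b2: 3p + (-1)(1−p) = 4p − 1.
Setting these equal: −7p + 3 = 4p − 1 ⇒ −11p = -4 ⇒ p = 4/11, and the value is (-7)·(4/11) + 3 = 5/11.
For the column player: with q = P(b1), equating R2's and R3's payoffs gives −7q + 3 = 4q − 1 ⇒ q = 4/11.

5/11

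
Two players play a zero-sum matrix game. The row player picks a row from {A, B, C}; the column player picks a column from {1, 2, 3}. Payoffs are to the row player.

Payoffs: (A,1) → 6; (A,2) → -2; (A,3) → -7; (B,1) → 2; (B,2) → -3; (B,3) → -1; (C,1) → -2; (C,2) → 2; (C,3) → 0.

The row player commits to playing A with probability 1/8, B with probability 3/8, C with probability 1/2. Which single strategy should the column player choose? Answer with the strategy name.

3

If the column player plays 1, the row player's expected payoff is (1/8)·6 + (3/8)·2 + (1/2)·(-2) = 1/2.
If the column player plays 2, the row player's expected payoff is (1/8)·(-2) + (3/8)·(-3) + (1/2)·2 = -3/8.
If the column player plays 3, the row player's expected payoff is (1/8)·(-7) + (3/8)·(-1) + (1/2)·0 = -5/4.
The column player minimizes the row player's payoff; the smallest is -5/4, so the best response is 3.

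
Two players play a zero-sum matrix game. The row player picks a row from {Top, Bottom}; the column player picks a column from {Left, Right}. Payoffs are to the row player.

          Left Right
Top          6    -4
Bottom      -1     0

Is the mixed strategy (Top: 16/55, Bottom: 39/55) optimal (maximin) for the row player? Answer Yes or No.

Against Left this mix gives (16/55)·6 + (39/55)·(-1) = 57/55.
Against Right this mix gives (16/55)·(-4) + (39/55)·0 = -64/55.
The column player will play Right, holding the row player to -64/55. Shifting weight toward the row that does better against Right would raise this floor (the equalizing mix achieves -4/11 against both Right and Left), so the proposed strategy is not optimal.

No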